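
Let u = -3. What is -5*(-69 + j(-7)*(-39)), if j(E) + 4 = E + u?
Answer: -2385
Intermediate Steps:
j(E) = -7 + E (j(E) = -4 + (E - 3) = -4 + (-3 + E) = -7 + E)
-5*(-69 + j(-7)*(-39)) = -5*(-69 + (-7 - 7)*(-39)) = -5*(-69 - 14*(-39)) = -5*(-69 + 546) = -5*477 = -2385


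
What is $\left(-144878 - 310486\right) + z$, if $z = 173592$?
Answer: $-281772$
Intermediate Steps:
$\left(-144878 - 310486\right) + z = \left(-144878 - 310486\right) + 173592 = -455364 + 173592 = -281772$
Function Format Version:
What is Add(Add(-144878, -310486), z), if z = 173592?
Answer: -281772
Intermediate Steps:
Add(Add(-144878, -310486), z) = Add(Add(-144878, -310486), 173592) = Add(-455364, 173592) = -281772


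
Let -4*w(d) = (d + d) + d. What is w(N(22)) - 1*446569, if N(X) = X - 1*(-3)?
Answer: -1786351/4 ≈ -4.4659e+5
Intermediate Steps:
N(X) = 3 + X (N(X) = X + 3 = 3 + X)
w(d) = -3*d/4 (w(d) = -((d + d) + d)/4 = -(2*d + d)/4 = -3*d/4)
w(N(22)) - 1*446569 = -3*(3 + 22)/4 - 1*446569 = -3/4*25 - 446569 = -75/4 - 446569 = -1786351/4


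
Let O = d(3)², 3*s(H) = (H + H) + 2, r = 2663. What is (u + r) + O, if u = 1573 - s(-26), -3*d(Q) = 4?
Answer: 38290/9 ≈ 4254.4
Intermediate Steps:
d(Q) = -4/3 (d(Q) = -⅓*4 = -4/3)
s(H) = ⅔ + 2*H/3 (s(H) = ((H + H) + 2)/3 = (2*H + 2)/3 = (2 + 2*H)/3 = ⅔ + 2*H/3)
O = 16/9 (O = (-4/3)² = 16/9 ≈ 1.7778)
u = 4769/3 (u = 1573 - (⅔ + (⅔)*(-26)) = 1573 - (⅔ - 52/3) = 1573 - 1*(-50/3) = 1573 + 50/3 = 4769/3 ≈ 1589.7)
(u + r) + O = (4769/3 + 2663) + 16/9 = 12758/3 + 16/9 = 38290/9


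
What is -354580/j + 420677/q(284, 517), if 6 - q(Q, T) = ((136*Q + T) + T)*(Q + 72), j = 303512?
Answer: -320857922874/267815991619 ≈ -1.1981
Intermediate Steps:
q(Q, T) = 6 - (72 + Q)*(2*T + 136*Q) (q(Q, T) = 6 - ((136*Q + T) + T)*(Q + 72) = 6 - ((T + 136*Q) + T)*(72 + Q) = 6 - (2*T + 136*Q)*(72 + Q) = 6 - (72 + Q)*(2*T + 136*Q))
-354580/j + 420677/q(284, 517) = -354580/303512 + 420677/(6 - 9792*284 - 144*517 - 136*284² - 2*284*517) = -354580*1/303512 + 420677/(6 - 2780928 - 74448 - 136*80656 - 293656) = -88645/75878 + 420677/(6 - 2780928 - 74448 - 10969216 - 293656) = -88645/75878 + 420677/(-14118242) = -88645/75878 + 420677*(-1/14118242) = -88645/75878 - 420677/14118242 = -320857922874/267815991619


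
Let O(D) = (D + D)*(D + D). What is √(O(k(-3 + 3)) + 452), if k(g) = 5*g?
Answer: 2*√113 ≈ 21.260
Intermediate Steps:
O(D) = 4*D² (O(D) = (2*D)*(2*D) = 4*D²)
√(O(k(-3 + 3)) + 452) = √(4*(5*(-3 + 3))² + 452) = √(4*(5*0)² + 452) = √(4*0² + 452) = √(4*0 + 452) = √(0 + 452) = √452 = 2*√113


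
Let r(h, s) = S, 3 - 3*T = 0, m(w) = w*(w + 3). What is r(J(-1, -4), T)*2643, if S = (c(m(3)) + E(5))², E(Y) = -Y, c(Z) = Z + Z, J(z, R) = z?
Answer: 2539923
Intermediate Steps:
m(w) = w*(3 + w)
T = 1 (T = 1 - ⅓*0 = 1 + 0 = 1)
c(Z) = 2*Z
S = 961 (S = (2*(3*(3 + 3)) - 1*5)² = (2*(3*6) - 5)² = (2*18 - 5)² = (36 - 5)² = 31² = 961)
r(h, s) = 961
r(J(-1, -4), T)*2643 = 961*2643 = 2539923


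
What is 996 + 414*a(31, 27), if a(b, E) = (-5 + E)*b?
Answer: 283344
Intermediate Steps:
a(b, E) = b*(-5 + E)
996 + 414*a(31, 27) = 996 + 414*(31*(-5 + 27)) = 996 + 414*(31*22) = 996 + 414*682 = 996 + 282348 = 283344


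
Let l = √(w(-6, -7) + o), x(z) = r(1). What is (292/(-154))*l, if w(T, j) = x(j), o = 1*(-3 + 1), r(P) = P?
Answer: -146*I/77 ≈ -1.8961*I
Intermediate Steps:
x(z) = 1
o = -2 (o = 1*(-2) = -2)
w(T, j) = 1
l = I (l = √(1 - 2) = √(-1) = I ≈ 1.0*I)
(292/(-154))*l = (292/(-154))*I = (292*(-1/154))*I = -146*I/77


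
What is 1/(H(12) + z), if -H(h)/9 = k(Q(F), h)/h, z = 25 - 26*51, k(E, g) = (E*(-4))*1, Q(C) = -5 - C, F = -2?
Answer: -1/1310 ≈ -0.00076336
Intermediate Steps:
k(E, g) = -4*E (k(E, g) = -4*E*1 = -4*E)
z = -1301 (z = 25 - 1326 = -1301)
H(h) = -108/h (H(h) = -9*(-4*(-5 - 1*(-2)))/h = -9*(-4*(-5 + 2))/h = -9*(-4*(-3))/h = -108/h)
1/(H(12) + z) = 1/(-108/12 - 1301) = 1/(-108*1/12 - 1301) = 1/(-9 - 1301) = 1/(-1310) = -1/1310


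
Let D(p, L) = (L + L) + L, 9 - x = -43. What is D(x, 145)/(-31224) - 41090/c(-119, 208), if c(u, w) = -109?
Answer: 427648915/1134472 ≈ 376.96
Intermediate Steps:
x = 52 (x = 9 - 1*(-43) = 9 + 43 = 52)
D(p, L) = 3*L (D(p, L) = 2*L + L = 3*L)
D(x, 145)/(-31224) - 41090/c(-119, 208) = (3*145)/(-31224) - 41090/(-109) = 435*(-1/31224) - 41090*(-1/109) = -145/10408 + 41090/109 = 427648915/1134472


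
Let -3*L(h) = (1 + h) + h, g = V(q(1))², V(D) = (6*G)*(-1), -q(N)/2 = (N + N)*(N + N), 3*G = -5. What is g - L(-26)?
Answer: 83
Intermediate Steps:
G = -5/3 (G = (⅓)*(-5) = -5/3 ≈ -1.6667)
q(N) = -8*N² (q(N) = -2*(N + N)*(N + N) = -2*2*N*2*N = -8*N²)
V(D) = 10 (V(D) = (6*(-5/3))*(-1) = -10*(-1) = 10)
g = 100 (g = 10² = 100)
L(h) = -⅓ - 2*h/3 (L(h) = -((1 + h) + h)/3 = -(1 + 2*h)/3 = -⅓ - 2*h/3)
g - L(-26) = 100 - (-⅓ - ⅔*(-26)) = 100 - (-⅓ + 52/3) = 100 - 1*17 = 100 - 17 = 83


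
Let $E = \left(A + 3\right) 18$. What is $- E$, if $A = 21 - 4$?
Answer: $-360$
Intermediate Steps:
$A = 17$
$E = 360$ ($E = \left(17 + 3\right) 18 = 20 \cdot 18 = 360$)
$- E = \left(-1\right) 360 = -360$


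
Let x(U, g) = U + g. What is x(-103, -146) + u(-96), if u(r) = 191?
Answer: -58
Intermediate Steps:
x(-103, -146) + u(-96) = (-103 - 146) + 191 = -249 + 191 = -58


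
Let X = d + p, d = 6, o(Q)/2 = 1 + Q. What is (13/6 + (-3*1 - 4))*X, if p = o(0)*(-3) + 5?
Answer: -145/6 ≈ -24.167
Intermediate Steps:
o(Q) = 2 + 2*Q (o(Q) = 2*(1 + Q) = 2 + 2*Q)
p = -1 (p = (2 + 2*0)*(-3) + 5 = (2 + 0)*(-3) + 5 = 2*(-3) + 5 = -6 + 5 = -1)
X = 5 (X = 6 - 1 = 5)
(13/6 + (-3*1 - 4))*X = (13/6 + (-3*1 - 4))*5 = (13*(1/6) + (-3 - 4))*5 = (13/6 - 7)*5 = -29/6*5 = -145/6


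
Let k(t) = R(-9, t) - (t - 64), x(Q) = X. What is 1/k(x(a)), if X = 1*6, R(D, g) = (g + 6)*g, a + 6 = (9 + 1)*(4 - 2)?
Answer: 1/130 ≈ 0.0076923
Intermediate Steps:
a = 14 (a = -6 + (9 + 1)*(4 - 2) = -6 + 10*2 = -6 + 20 = 14)
R(D, g) = g*(6 + g) (R(D, g) = (6 + g)*g = g*(6 + g))
X = 6
x(Q) = 6
k(t) = 64 - t + t*(6 + t) (k(t) = t*(6 + t) - (t - 64) = t*(6 + t) - (-64 + t) = t*(6 + t) + (64 - t) = 64 - t + t*(6 + t))
1/k(x(a)) = 1/(64 - 1*6 + 6*(6 + 6)) = 1/(64 - 6 + 6*12) = 1/(64 - 6 + 72) = 1/130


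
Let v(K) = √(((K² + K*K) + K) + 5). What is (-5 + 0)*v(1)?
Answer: -10*√2 ≈ -14.142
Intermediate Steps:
v(K) = √(5 + K + 2*K²) (v(K) = √(((K² + K²) + K) + 5) = √((2*K² + K) + 5) = √((K + 2*K²) + 5) = √(5 + K + 2*K²))
(-5 + 0)*v(1) = (-5 + 0)*√(5 + 1 + 2*1²) = -5*√(5 + 1 + 2*1) = -5*√(5 + 1 + 2) = -10*√2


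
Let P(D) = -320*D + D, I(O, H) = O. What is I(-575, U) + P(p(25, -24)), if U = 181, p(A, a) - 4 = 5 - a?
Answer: -11102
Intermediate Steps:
p(A, a) = 9 - a (p(A, a) = 4 + (5 - a) = 9 - a)
P(D) = -319*D
I(-575, U) + P(p(25, -24)) = -575 - 319*(9 - 1*(-24)) = -575 - 319*(9 + 24) = -575 - 319*33 = -575 - 10527 = -11102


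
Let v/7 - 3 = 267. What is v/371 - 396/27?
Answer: -1522/159 ≈ -9.5723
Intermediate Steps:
v = 1890 (v = 21 + 7*267 = 21 + 1869 = 1890)
v/371 - 396/27 = 1890/371 - 396/27 = 1890*(1/371) - 396*1/27 = 270/53 - 44/3 = -1522/159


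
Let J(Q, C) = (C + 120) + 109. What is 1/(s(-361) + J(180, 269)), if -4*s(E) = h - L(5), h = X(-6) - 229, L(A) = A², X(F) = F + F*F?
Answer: 1/554 ≈ 0.0018051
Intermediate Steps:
X(F) = F + F²
h = -199 (h = -6*(1 - 6) - 229 = -6*(-5) - 229 = 30 - 229 = -199)
J(Q, C) = 229 + C (J(Q, C) = (120 + C) + 109 = 229 + C)
s(E) = 56 (s(E) = -(-199 - 1*5²)/4 = -(-199 - 1*25)/4 = -(-199 - 25)/4 = -¼*(-224) = 56)
1/(s(-361) + J(180, 269)) = 1/(56 + (229 + 269)) = 1/(56 + 498) = 1/554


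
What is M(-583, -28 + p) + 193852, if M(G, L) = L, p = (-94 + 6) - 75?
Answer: 193661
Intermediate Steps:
p = -163 (p = -88 - 75 = -163)
M(-583, -28 + p) + 193852 = (-28 - 163) + 193852 = -191 + 193852 = 193661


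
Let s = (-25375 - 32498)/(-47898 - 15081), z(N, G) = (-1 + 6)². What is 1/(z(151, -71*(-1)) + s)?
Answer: 20993/544116 ≈ 0.038582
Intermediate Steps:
z(N, G) = 25 (z(N, G) = 5² = 25)
s = 19291/20993 (s = -57873/(-62979) = -57873*(-1/62979) = 19291/20993 ≈ 0.91893)
1/(z(151, -71*(-1)) + s) = 1/(25 + 19291/20993) = 1/(544116/20993) = 20993/544116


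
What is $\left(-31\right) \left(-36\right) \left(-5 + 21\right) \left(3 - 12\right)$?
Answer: $-160704$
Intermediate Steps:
$\left(-31\right) \left(-36\right) \left(-5 + 21\right) \left(3 - 12\right) = 1116 \cdot 16 \left(-9\right) = 1116 \left(-144\right) = -160704$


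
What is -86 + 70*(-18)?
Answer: -1346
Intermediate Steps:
-86 + 70*(-18) = -86 - 1260 = -1346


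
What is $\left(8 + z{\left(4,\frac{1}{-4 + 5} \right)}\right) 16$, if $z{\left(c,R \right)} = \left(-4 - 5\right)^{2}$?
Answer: $1424$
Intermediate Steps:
$z{\left(c,R \right)} = 81$ ($z{\left(c,R \right)} = \left(-9\right)^{2} = 81$)
$\left(8 + z{\left(4,\frac{1}{-4 + 5} \right)}\right) 16 = \left(8 + 81\right) 16 = 89 \cdot 16 = 1424$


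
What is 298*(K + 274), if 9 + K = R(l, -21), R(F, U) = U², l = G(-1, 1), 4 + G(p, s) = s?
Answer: 210388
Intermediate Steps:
G(p, s) = -4 + s
l = -3 (l = -4 + 1 = -3)
K = 432 (K = -9 + (-21)² = -9 + 441 = 432)
298*(K + 274) = 298*(432 + 274) = 298*706 = 210388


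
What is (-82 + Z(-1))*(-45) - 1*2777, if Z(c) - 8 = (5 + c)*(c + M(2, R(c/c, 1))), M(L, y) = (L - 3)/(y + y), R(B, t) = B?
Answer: 823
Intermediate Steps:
M(L, y) = (-3 + L)/(2*y) (M(L, y) = (-3 + L)/((2*y)) = (-3 + L)*(1/(2*y)) = (-3 + L)/(2*y))
Z(c) = 8 + (5 + c)*(-1/2 + c) (Z(c) = 8 + (5 + c)*(c + (-3 + 2)/(2*((c/c)))) = 8 + (5 + c)*(c + (1/2)*(-1)/1) = 8 + (5 + c)*(c + (1/2)*1*(-1)) = 8 + (5 + c)*(c - 1/2) = 8 + (5 + c)*(-1/2 + c))
(-82 + Z(-1))*(-45) - 1*2777 = (-82 + (11/2 + (-1)**2 + (9/2)*(-1)))*(-45) - 1*2777 = (-82 + (11/2 + 1 - 9/2))*(-45) - 2777 = (-82 + 2)*(-45) - 2777 = -80*(-45) - 2777 = 3600 - 2777 = 823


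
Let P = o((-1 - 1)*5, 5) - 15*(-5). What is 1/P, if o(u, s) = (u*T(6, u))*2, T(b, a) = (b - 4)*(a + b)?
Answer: 1/235 ≈ 0.0042553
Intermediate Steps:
T(b, a) = (-4 + b)*(a + b)
o(u, s) = 2*u*(12 + 2*u) (o(u, s) = (u*(6² - 4*u - 4*6 + u*6))*2 = (u*(36 - 4*u - 24 + 6*u))*2 = (u*(12 + 2*u))*2 = 2*u*(12 + 2*u))
P = 235 (P = 4*((-1 - 1)*5)*(6 + (-1 - 1)*5) - 15*(-5) = 4*(-2*5)*(6 - 2*5) + 75 = 4*(-10)*(6 - 10) + 75 = 4*(-10)*(-4) + 75 = 160 + 75 = 235)
1/P = 1/235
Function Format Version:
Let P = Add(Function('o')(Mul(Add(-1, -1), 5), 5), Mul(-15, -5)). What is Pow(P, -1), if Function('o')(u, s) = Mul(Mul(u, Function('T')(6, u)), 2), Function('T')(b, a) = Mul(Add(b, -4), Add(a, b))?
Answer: Rational(1, 235) ≈ 0.0042553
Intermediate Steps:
Function('T')(b, a) = Mul(Add(-4, b), Add(a, b))
Function('o')(u, s) = Mul(2, u, Add(12, Mul(2, u))) (Function('o')(u, s) = Mul(Mul(u, Add(Pow(6, 2), Mul(-4, u), Mul(-4, 6), Mul(u, 6))), 2) = Mul(Mul(u, Add(36, Mul(-4, u), -24, Mul(6, u))), 2) = Mul(Mul(u, Add(12, Mul(2, u))), 2) = Mul(2, u, Add(12, Mul(2, u))))
P = 235 (P = Add(Mul(4, Mul(Add(-1, -1), 5), Add(6, Mul(Add(-1, -1), 5))), Mul(-15, -5)) = Add(Mul(4, Mul(-2, 5), Add(6, Mul(-2, 5))), 75) = Add(Mul(4, -10, Add(6, -10)), 75) = Add(Mul(4, -10, -4), 75) = Add(160, 75) = 235)
Pow(P, -1) = Pow(235, -1) = Rational(1, 235)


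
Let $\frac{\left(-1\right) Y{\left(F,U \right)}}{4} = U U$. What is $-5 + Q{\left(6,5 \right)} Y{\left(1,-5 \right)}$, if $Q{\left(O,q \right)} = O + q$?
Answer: $-1105$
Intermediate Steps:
$Y{\left(F,U \right)} = - 4 U^{2}$ ($Y{\left(F,U \right)} = - 4 U U = - 4 U^{2}$)
$-5 + Q{\left(6,5 \right)} Y{\left(1,-5 \right)} = -5 + \left(6 + 5\right) \left(- 4 \left(-5\right)^{2}\right) = -5 + 11 \left(\left(-4\right) 25\right) = -5 + 11 \left(-100\right) = -5 - 1100 = -1105$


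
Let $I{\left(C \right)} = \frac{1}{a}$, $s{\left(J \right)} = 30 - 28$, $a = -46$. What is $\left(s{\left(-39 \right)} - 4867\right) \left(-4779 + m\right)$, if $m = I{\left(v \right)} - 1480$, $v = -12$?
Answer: $\frac{1400706475}{46} \approx 3.045 \cdot 10^{7}$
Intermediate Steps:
$s{\left(J \right)} = 2$ ($s{\left(J \right)} = 30 - 28 = 2$)
$I{\left(C \right)} = - \frac{1}{46}$ ($I{\left(C \right)} = \frac{1}{-46} = - \frac{1}{46}$)
$m = - \frac{68081}{46}$ ($m = - \frac{1}{46} - 1480 = - \frac{68081}{46} \approx -1480.0$)
$\left(s{\left(-39 \right)} - 4867\right) \left(-4779 + m\right) = \left(2 - 4867\right) \left(-4779 - \frac{68081}{46}\right) = \left(-4865\right) \left(- \frac{287915}{46}\right) = \frac{1400706475}{46}$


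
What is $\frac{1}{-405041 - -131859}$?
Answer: $- \frac{1}{273182} \approx -3.6606 \cdot 10^{-6}$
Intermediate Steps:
$\frac{1}{-405041 - -131859} = \frac{1}{-405041 + 131859} = \frac{1}{-273182} = - \frac{1}{273182}$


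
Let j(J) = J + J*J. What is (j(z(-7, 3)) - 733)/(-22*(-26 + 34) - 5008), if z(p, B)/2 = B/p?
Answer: 35923/254016 ≈ 0.14142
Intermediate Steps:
z(p, B) = 2*B/p (z(p, B) = 2*(B/p) = 2*B/p)
j(J) = J + J²
(j(z(-7, 3)) - 733)/(-22*(-26 + 34) - 5008) = ((2*3/(-7))*(1 + 2*3/(-7)) - 733)/(-22*(-26 + 34) - 5008) = ((2*3*(-⅐))*(1 + 2*3*(-⅐)) - 733)/(-22*8 - 5008) = (-6*(1 - 6/7)/7 - 733)/(-176 - 5008) = (-6/7*⅐ - 733)/(-5184) = (-6/49 - 733)*(-1/5184) = -35923/49*(-1/5184) = 35923/254016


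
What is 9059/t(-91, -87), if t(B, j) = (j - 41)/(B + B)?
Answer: 824369/64 ≈ 12881.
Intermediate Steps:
t(B, j) = (-41 + j)/(2*B) (t(B, j) = (-41 + j)/((2*B)) = (-41 + j)*(1/(2*B)) = (-41 + j)/(2*B))
9059/t(-91, -87) = 9059/(((1/2)*(-41 - 87)/(-91))) = 9059/(((1/2)*(-1/91)*(-128))) = 9059/(64/91) = 9059*(91/64) = 824369/64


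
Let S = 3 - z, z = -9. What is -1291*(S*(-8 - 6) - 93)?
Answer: 336951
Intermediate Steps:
S = 12 (S = 3 - 1*(-9) = 3 + 9 = 12)
-1291*(S*(-8 - 6) - 93) = -1291*(12*(-8 - 6) - 93) = -1291*(12*(-14) - 93) = -1291*(-168 - 93) = -1291*(-261) = 336951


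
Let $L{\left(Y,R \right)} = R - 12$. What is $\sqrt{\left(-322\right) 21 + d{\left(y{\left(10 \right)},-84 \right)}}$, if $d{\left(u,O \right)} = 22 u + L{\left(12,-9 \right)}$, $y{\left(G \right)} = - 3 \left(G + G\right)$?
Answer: $i \sqrt{8103} \approx 90.017 i$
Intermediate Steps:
$y{\left(G \right)} = - 6 G$ ($y{\left(G \right)} = - 3 \cdot 2 G = - 6 G$)
$L{\left(Y,R \right)} = -12 + R$
$d{\left(u,O \right)} = -21 + 22 u$ ($d{\left(u,O \right)} = 22 u - 21 = -21 + 22 u$)
$\sqrt{\left(-322\right) 21 + d{\left(y{\left(10 \right)},-84 \right)}} = \sqrt{\left(-322\right) 21 + \left(-21 + 22 \left(\left(-6\right) 10\right)\right)} = \sqrt{-6762 + \left(-21 + 22 \left(-60\right)\right)} = \sqrt{-6762 - 1341} = \sqrt{-8103} = i \sqrt{8103}$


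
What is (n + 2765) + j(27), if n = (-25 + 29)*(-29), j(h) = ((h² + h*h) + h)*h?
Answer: 42744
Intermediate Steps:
j(h) = h*(h + 2*h²) (j(h) = ((h² + h²) + h)*h = (2*h² + h)*h = (h + 2*h²)*h = h*(h + 2*h²))
n = -116 (n = 4*(-29) = -116)
(n + 2765) + j(27) = (-116 + 2765) + 27²*(1 + 2*27) = 2649 + 729*(1 + 54) = 2649 + 729*55 = 2649 + 40095 = 42744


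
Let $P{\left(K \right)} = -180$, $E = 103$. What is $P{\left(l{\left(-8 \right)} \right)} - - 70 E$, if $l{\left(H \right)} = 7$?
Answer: $7030$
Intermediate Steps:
$P{\left(l{\left(-8 \right)} \right)} - - 70 E = -180 - \left(-70\right) 103 = -180 - -7210 = -180 + 7210 = 7030$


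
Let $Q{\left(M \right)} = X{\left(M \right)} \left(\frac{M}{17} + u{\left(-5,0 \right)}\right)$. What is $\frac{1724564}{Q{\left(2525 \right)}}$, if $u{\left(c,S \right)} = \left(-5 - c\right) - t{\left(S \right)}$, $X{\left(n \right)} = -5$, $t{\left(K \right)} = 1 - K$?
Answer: $- \frac{7329397}{3135} \approx -2337.9$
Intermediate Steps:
$u{\left(c,S \right)} = -6 + S - c$ ($u{\left(c,S \right)} = \left(-5 - c\right) - \left(1 - S\right) = \left(-5 - c\right) + \left(-1 + S\right) = -6 + S - c$)
$Q{\left(M \right)} = 5 - \frac{5 M}{17}$ ($Q{\left(M \right)} = - 5 \left(\frac{M}{17} - 1\right) = - 5 \left(-1 + \frac{M}{17}\right) = 5 - \frac{5 M}{17}$)
$\frac{1724564}{Q{\left(2525 \right)}} = \frac{1724564}{5 - \frac{12625}{17}} = \frac{1724564}{- \frac{12540}{17}} = 1724564 \left(- \frac{17}{12540}\right) = - \frac{7329397}{3135}$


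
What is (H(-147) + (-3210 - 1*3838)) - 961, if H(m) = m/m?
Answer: -8008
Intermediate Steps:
H(m) = 1
(H(-147) + (-3210 - 1*3838)) - 961 = (1 + (-3210 - 1*3838)) - 961 = (1 + (-3210 - 3838)) - 961 = (1 - 7048) - 961 = -7047 - 961 = -8008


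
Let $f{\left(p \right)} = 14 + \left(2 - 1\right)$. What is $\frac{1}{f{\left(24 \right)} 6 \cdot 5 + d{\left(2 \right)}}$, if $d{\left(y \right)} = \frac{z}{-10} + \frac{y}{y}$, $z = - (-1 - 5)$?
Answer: $\frac{5}{2252} \approx 0.0022202$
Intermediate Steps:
$z = 6$ ($z = \left(-1\right) \left(-6\right) = 6$)
$f{\left(p \right)} = 15$ ($f{\left(p \right)} = 14 + \left(2 - 1\right) = 14 + 1 = 15$)
$d{\left(y \right)} = \frac{2}{5}$ ($d{\left(y \right)} = \frac{6}{-10} + \frac{y}{y} = 6 \left(- \frac{1}{10}\right) + 1 = - \frac{3}{5} + 1 = \frac{2}{5}$)
$\frac{1}{f{\left(24 \right)} 6 \cdot 5 + d{\left(2 \right)}} = \frac{1}{15 \cdot 6 \cdot 5 + \frac{2}{5}} = \frac{1}{15 \cdot 30 + \frac{2}{5}} = \frac{1}{450 + \frac{2}{5}} = \frac{1}{\frac{2252}{5}} = \frac{5}{2252}$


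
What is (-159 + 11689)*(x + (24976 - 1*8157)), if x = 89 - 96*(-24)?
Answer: 221514360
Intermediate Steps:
x = 2393 (x = 89 + 2304 = 2393)
(-159 + 11689)*(x + (24976 - 1*8157)) = (-159 + 11689)*(2393 + (24976 - 1*8157)) = 11530*(2393 + (24976 - 8157)) = 11530*(2393 + 16819) = 11530*19212 = 221514360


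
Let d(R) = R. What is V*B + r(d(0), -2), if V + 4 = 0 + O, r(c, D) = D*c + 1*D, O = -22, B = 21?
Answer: -548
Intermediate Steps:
r(c, D) = D + D*c (r(c, D) = D*c + D = D + D*c)
V = -26 (V = -4 + (0 - 22) = -4 - 22 = -26)
V*B + r(d(0), -2) = -26*21 - 2*(1 + 0) = -546 - 2*1 = -546 - 2 = -548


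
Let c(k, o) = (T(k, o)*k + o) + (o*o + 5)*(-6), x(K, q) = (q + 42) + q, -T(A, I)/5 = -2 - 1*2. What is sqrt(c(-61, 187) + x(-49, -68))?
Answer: I*sqrt(210971) ≈ 459.32*I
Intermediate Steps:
T(A, I) = 20 (T(A, I) = -5*(-2 - 1*2) = -5*(-2 - 2) = -5*(-4) = 20)
x(K, q) = 42 + 2*q (x(K, q) = (42 + q) + q = 42 + 2*q)
c(k, o) = -30 + o - 6*o**2 + 20*k (c(k, o) = (20*k + o) + (o*o + 5)*(-6) = (o + 20*k) + (o**2 + 5)*(-6) = (o + 20*k) + (5 + o**2)*(-6) = (o + 20*k) + (-30 - 6*o**2) = -30 + o - 6*o**2 + 20*k)
sqrt(c(-61, 187) + x(-49, -68)) = sqrt((-30 + 187 - 6*187**2 + 20*(-61)) + (42 + 2*(-68))) = sqrt((-30 + 187 - 6*34969 - 1220) + (42 - 136)) = sqrt((-30 + 187 - 209814 - 1220) - 94) = sqrt(-210877 - 94) = sqrt(-210971) = I*sqrt(210971)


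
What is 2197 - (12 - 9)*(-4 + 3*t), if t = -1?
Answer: 2218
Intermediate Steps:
2197 - (12 - 9)*(-4 + 3*t) = 2197 - (12 - 9)*(-4 + 3*(-1)) = 2197 - 3*(-4 - 3) = 2197 - 3*(-7) = 2197 - 1*(-21) = 2197 + 21 = 2218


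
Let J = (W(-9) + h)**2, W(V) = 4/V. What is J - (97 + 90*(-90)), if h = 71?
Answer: 1051468/81 ≈ 12981.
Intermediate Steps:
J = 403225/81 (J = (4/(-9) + 71)**2 = (4*(-1/9) + 71)**2 = (-4/9 + 71)**2 = (635/9)**2 = 403225/81 ≈ 4978.1)
J - (97 + 90*(-90)) = 403225/81 - (97 + 90*(-90)) = 403225/81 - (97 - 8100) = 403225/81 - 1*(-8003) = 403225/81 + 8003 = 1051468/81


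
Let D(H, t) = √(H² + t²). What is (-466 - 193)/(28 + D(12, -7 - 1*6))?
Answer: -18452/471 + 659*√313/471 ≈ -14.423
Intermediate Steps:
(-466 - 193)/(28 + D(12, -7 - 1*6)) = (-466 - 193)/(28 + √(12² + (-7 - 1*6)²)) = -659/(28 + √(144 + (-7 - 6)²)) = -659/(28 + √(144 + (-13)²)) = -659/(28 + √(144 + 169)) = -659/(28 + √313)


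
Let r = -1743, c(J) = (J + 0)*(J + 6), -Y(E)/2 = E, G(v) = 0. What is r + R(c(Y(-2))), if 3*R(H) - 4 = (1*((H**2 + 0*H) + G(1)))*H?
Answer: 58775/3 ≈ 19592.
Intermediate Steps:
Y(E) = -2*E
c(J) = J*(6 + J)
R(H) = 4/3 + H**3/3 (R(H) = 4/3 + ((1*((H**2 + 0*H) + 0))*H)/3 = 4/3 + ((1*((H**2 + 0) + 0))*H)/3 = 4/3 + ((1*(H**2 + 0))*H)/3 = 4/3 + ((1*H**2)*H)/3 = 4/3 + (H**2*H)/3 = 4/3 + H**3/3)
r + R(c(Y(-2))) = -1743 + (4/3 + ((-2*(-2))*(6 - 2*(-2)))**3/3) = -1743 + (4/3 + (4*(6 + 4))**3/3) = -1743 + (4/3 + (4*10)**3/3) = -1743 + (4/3 + (1/3)*40**3) = -1743 + (4/3 + (1/3)*64000) = -1743 + (4/3 + 64000/3) = -1743 + 64004/3 = 58775/3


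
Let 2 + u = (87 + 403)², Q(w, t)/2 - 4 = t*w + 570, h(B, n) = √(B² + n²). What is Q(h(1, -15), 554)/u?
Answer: 574/120049 + 554*√226/120049 ≈ 0.074157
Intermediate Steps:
Q(w, t) = 1148 + 2*t*w (Q(w, t) = 8 + 2*(t*w + 570) = 8 + 2*(570 + t*w) = 8 + (1140 + 2*t*w) = 1148 + 2*t*w)
u = 240098 (u = -2 + (87 + 403)² = -2 + 490² = -2 + 240100 = 240098)
Q(h(1, -15), 554)/u = (1148 + 2*554*√(1² + (-15)²))/240098 = (1148 + 2*554*√(1 + 225))*(1/240098) = (1148 + 2*554*√226)*(1/240098) = (1148 + 1108*√226)*(1/240098) = 574/120049 + 554*√226/120049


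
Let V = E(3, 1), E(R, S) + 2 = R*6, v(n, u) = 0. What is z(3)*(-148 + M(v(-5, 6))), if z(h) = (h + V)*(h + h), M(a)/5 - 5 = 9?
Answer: -8892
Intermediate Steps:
M(a) = 70 (M(a) = 25 + 5*9 = 25 + 45 = 70)
E(R, S) = -2 + 6*R (E(R, S) = -2 + R*6 = -2 + 6*R)
V = 16 (V = -2 + 6*3 = -2 + 18 = 16)
z(h) = 2*h*(16 + h) (z(h) = (h + 16)*(h + h) = (16 + h)*(2*h) = 2*h*(16 + h))
z(3)*(-148 + M(v(-5, 6))) = (2*3*(16 + 3))*(-148 + 70) = (2*3*19)*(-78) = 114*(-78) = -8892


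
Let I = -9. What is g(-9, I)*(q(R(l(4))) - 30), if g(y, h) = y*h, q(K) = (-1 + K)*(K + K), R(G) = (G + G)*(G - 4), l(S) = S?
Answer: -2430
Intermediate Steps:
R(G) = 2*G*(-4 + G) (R(G) = (2*G)*(-4 + G) = 2*G*(-4 + G))
q(K) = 2*K*(-1 + K) (q(K) = (-1 + K)*(2*K) = 2*K*(-1 + K))
g(y, h) = h*y
g(-9, I)*(q(R(l(4))) - 30) = (-9*(-9))*(2*(2*4*(-4 + 4))*(-1 + 2*4*(-4 + 4)) - 30) = 81*(2*(2*4*0)*(-1 + 2*4*0) - 30) = 81*(2*0*(-1 + 0) - 30) = 81*(2*0*(-1) - 30) = 81*(0 - 30) = 81*(-30) = -2430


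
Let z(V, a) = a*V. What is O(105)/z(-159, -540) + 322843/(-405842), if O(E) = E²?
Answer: -258276577/387173268 ≈ -0.66708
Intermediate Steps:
z(V, a) = V*a
O(105)/z(-159, -540) + 322843/(-405842) = 105²/((-159*(-540))) + 322843/(-405842) = 11025/85860 + 322843*(-1/405842) = 11025*(1/85860) - 322843/405842 = 245/1908 - 322843/405842 = -258276577/387173268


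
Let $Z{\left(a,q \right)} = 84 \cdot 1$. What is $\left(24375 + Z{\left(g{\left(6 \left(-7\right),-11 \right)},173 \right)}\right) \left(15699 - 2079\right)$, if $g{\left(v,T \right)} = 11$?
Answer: $333131580$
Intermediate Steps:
$Z{\left(a,q \right)} = 84$
$\left(24375 + Z{\left(g{\left(6 \left(-7\right),-11 \right)},173 \right)}\right) \left(15699 - 2079\right) = \left(24375 + 84\right) \left(15699 - 2079\right) = 24459 \cdot 13620 = 333131580$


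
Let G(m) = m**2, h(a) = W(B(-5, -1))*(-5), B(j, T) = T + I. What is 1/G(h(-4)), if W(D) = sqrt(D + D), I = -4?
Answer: -1/250 ≈ -0.0040000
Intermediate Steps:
B(j, T) = -4 + T (B(j, T) = T - 4 = -4 + T)
W(D) = sqrt(2)*sqrt(D) (W(D) = sqrt(2*D) = sqrt(2)*sqrt(D))
h(a) = -5*I*sqrt(10) (h(a) = (sqrt(2)*sqrt(-4 - 1))*(-5) = (sqrt(2)*sqrt(-5))*(-5) = (sqrt(2)*(I*sqrt(5)))*(-5) = (I*sqrt(10))*(-5) = -5*I*sqrt(10))
1/G(h(-4)) = 1/((-5*I*sqrt(10))**2) = 1/(-250) = -1/250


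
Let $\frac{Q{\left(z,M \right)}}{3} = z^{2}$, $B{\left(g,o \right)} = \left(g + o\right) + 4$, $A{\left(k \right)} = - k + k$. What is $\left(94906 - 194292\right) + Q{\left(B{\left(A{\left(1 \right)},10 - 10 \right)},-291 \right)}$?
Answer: $-99338$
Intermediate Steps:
$A{\left(k \right)} = 0$
$B{\left(g,o \right)} = 4 + g + o$
$Q{\left(z,M \right)} = 3 z^{2}$
$\left(94906 - 194292\right) + Q{\left(B{\left(A{\left(1 \right)},10 - 10 \right)},-291 \right)} = \left(94906 - 194292\right) + 3 \left(4 + 0 + \left(10 - 10\right)\right)^{2} = -99386 + 3 \left(4 + 0 + \left(10 - 10\right)\right)^{2} = -99386 + 3 \left(4 + 0 + 0\right)^{2} = -99386 + 3 \cdot 4^{2} = -99386 + 3 \cdot 16 = -99386 + 48 = -99338$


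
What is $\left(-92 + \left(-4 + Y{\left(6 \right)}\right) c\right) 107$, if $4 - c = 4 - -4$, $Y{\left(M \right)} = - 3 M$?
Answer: $-428$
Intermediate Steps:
$c = -4$ ($c = 4 - \left(4 - -4\right) = 4 - \left(4 + 4\right) = 4 - 8 = -4$)
$\left(-92 + \left(-4 + Y{\left(6 \right)}\right) c\right) 107 = \left(-92 + \left(-4 - 18\right) \left(-4\right)\right) 107 = \left(-92 - -88\right) 107 = \left(-92 + 88\right) 107 = \left(-4\right) 107 = -428$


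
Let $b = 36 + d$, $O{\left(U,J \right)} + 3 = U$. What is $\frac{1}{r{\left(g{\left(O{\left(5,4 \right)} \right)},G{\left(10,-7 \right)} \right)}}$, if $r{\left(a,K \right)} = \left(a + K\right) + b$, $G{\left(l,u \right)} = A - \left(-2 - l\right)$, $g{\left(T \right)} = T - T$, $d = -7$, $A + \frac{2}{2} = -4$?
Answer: $\frac{1}{36} \approx 0.027778$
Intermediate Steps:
$O{\left(U,J \right)} = -3 + U$
$A = -5$ ($A = -1 - 4 = -5$)
$b = 29$ ($b = 36 - 7 = 29$)
$g{\left(T \right)} = 0$
$G{\left(l,u \right)} = -3 + l$ ($G{\left(l,u \right)} = -5 - \left(-2 - l\right) = -5 + \left(2 + l\right) = -3 + l$)
$r{\left(a,K \right)} = 29 + K + a$ ($r{\left(a,K \right)} = \left(a + K\right) + 29 = \left(K + a\right) + 29 = 29 + K + a$)
$\frac{1}{r{\left(g{\left(O{\left(5,4 \right)} \right)},G{\left(10,-7 \right)} \right)}} = \frac{1}{29 + \left(-3 + 10\right) + 0} = \frac{1}{29 + 7 + 0} = \frac{1}{36}$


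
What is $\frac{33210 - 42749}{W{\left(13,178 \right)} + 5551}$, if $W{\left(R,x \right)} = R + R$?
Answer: $- \frac{9539}{5577} \approx -1.7104$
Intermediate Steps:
$W{\left(R,x \right)} = 2 R$
$\frac{33210 - 42749}{W{\left(13,178 \right)} + 5551} = \frac{33210 - 42749}{2 \cdot 13 + 5551} = - \frac{9539}{26 + 5551} = - \frac{9539}{5577}$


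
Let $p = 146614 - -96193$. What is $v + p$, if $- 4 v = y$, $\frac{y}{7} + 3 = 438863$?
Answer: $-525198$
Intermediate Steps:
$p = 242807$ ($p = 146614 + 96193 = 242807$)
$y = 3072020$ ($y = -21 + 7 \cdot 438863 = -21 + 3072041 = 3072020$)
$v = -768005$ ($v = \left(- \frac{1}{4}\right) 3072020 = -768005$)
$v + p = -768005 + 242807 = -525198$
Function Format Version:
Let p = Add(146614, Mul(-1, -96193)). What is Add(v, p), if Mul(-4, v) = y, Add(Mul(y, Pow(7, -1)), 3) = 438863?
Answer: -525198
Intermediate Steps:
p = 242807 (p = Add(146614, 96193) = 242807)
y = 3072020 (y = Add(-21, Mul(7, 438863)) = Add(-21, 3072041) = 3072020)
v = -768005 (v = Mul(Rational(-1, 4), 3072020) = -768005)
Add(v, p) = Add(-768005, 242807) = -525198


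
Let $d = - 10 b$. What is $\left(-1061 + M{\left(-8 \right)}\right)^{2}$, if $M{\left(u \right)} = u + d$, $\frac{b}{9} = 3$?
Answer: $1792921$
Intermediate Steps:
$b = 27$ ($b = 9 \cdot 3 = 27$)
$d = -270$ ($d = \left(-10\right) 27 = -270$)
$M{\left(u \right)} = -270 + u$ ($M{\left(u \right)} = u - 270 = -270 + u$)
$\left(-1061 + M{\left(-8 \right)}\right)^{2} = \left(-1061 - 278\right)^{2} = \left(-1339\right)^{2} = 1792921$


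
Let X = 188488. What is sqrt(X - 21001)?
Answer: sqrt(167487) ≈ 409.25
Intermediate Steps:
sqrt(X - 21001) = sqrt(188488 - 21001) = sqrt(167487)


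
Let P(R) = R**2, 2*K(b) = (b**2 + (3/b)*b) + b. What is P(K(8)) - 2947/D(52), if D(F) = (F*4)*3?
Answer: 874553/624 ≈ 1401.5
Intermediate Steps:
K(b) = 3/2 + b/2 + b**2/2 (K(b) = ((b**2 + (3/b)*b) + b)/2 = ((b**2 + 3) + b)/2 = ((3 + b**2) + b)/2 = (3 + b + b**2)/2 = 3/2 + b/2 + b**2/2)
D(F) = 12*F (D(F) = (4*F)*3 = 12*F)
P(K(8)) - 2947/D(52) = (3/2 + (1/2)*8 + (1/2)*8**2)**2 - 2947/(12*52) = (3/2 + 4 + (1/2)*64)**2 - 2947/624 = (3/2 + 4 + 32)**2 - 2947*1/624 = (75/2)**2 - 2947/624 = 5625/4 - 2947/624 = 874553/624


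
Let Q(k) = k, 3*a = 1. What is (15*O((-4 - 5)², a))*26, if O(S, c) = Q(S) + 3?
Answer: 32760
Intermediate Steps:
a = ⅓ (a = (⅓)*1 = ⅓ ≈ 0.33333)
O(S, c) = 3 + S (O(S, c) = S + 3 = 3 + S)
(15*O((-4 - 5)², a))*26 = (15*(3 + (-4 - 5)²))*26 = (15*(3 + (-9)²))*26 = (15*(3 + 81))*26 = (15*84)*26 = 1260*26 = 32760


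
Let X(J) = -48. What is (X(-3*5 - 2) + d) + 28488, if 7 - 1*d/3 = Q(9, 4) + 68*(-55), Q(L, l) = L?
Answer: 39654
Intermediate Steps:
d = 11214 (d = 21 - 3*(9 + 68*(-55)) = 21 - 3*(9 - 3740) = 21 - 3*(-3731) = 21 + 11193 = 11214)
(X(-3*5 - 2) + d) + 28488 = (-48 + 11214) + 28488 = 11166 + 28488 = 39654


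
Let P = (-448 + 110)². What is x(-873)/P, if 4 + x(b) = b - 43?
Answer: -230/28561 ≈ -0.0080529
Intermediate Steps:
x(b) = -47 + b (x(b) = -4 + (b - 43) = -4 + (-43 + b) = -47 + b)
P = 114244 (P = (-338)² = 114244)
x(-873)/P = (-47 - 873)/114244 = -920*1/114244 = -230/28561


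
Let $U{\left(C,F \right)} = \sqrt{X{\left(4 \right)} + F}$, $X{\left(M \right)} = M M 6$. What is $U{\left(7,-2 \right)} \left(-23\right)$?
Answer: $- 23 \sqrt{94} \approx -222.99$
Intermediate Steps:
$X{\left(M \right)} = 6 M^{2}$ ($X{\left(M \right)} = M^{2} \cdot 6 = 6 M^{2}$)
$U{\left(C,F \right)} = \sqrt{96 + F}$ ($U{\left(C,F \right)} = \sqrt{6 \cdot 4^{2} + F} = \sqrt{6 \cdot 16 + F} = \sqrt{96 + F}$)
$U{\left(7,-2 \right)} \left(-23\right) = \sqrt{96 - 2} \left(-23\right) = \sqrt{94} \left(-23\right) = - 23 \sqrt{94}$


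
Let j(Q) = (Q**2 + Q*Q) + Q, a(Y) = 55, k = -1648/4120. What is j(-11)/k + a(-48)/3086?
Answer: -891055/1543 ≈ -577.48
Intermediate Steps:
k = -2/5 (k = -1648*1/4120 = -2/5 ≈ -0.40000)
j(Q) = Q + 2*Q**2 (j(Q) = (Q**2 + Q**2) + Q = 2*Q**2 + Q = Q + 2*Q**2)
j(-11)/k + a(-48)/3086 = (-11*(1 + 2*(-11)))/(-2/5) + 55/3086 = -11*(1 - 22)*(-5/2) + 55*(1/3086) = -11*(-21)*(-5/2) + 55/3086 = 231*(-5/2) + 55/3086 = -1155/2 + 55/3086 = -891055/1543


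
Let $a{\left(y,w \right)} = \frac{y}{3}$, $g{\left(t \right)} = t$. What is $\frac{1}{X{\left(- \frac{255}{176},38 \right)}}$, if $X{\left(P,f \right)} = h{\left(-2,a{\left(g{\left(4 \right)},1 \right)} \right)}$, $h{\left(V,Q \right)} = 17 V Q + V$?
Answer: $- \frac{3}{142} \approx -0.021127$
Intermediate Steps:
$a{\left(y,w \right)} = \frac{y}{3}$ ($a{\left(y,w \right)} = y \frac{1}{3} = \frac{y}{3}$)
$h{\left(V,Q \right)} = V + 17 Q V$ ($h{\left(V,Q \right)} = 17 Q V + V = V + 17 Q V$)
$X{\left(P,f \right)} = - \frac{142}{3}$ ($X{\left(P,f \right)} = - 2 \left(1 + 17 \cdot \frac{1}{3} \cdot 4\right) = - 2 \left(1 + 17 \cdot \frac{4}{3}\right) = - 2 \left(1 + \frac{68}{3}\right) = \left(-2\right) \frac{71}{3} = - \frac{142}{3}$)
$\frac{1}{X{\left(- \frac{255}{176},38 \right)}} = \frac{1}{- \frac{142}{3}} = - \frac{3}{142}$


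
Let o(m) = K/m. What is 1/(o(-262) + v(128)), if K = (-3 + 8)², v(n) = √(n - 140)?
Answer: -6550/824353 - 137288*I*√3/824353 ≈ -0.0079456 - 0.28846*I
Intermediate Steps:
v(n) = √(-140 + n)
K = 25 (K = 5² = 25)
o(m) = 25/m
1/(o(-262) + v(128)) = 1/(25/(-262) + √(-140 + 128)) = 1/(25*(-1/262) + √(-12)) = 1/(-25/262 + 2*I*√3)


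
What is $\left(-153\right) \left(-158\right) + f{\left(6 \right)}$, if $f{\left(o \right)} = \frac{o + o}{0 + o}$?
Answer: $24176$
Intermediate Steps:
$f{\left(o \right)} = 2$ ($f{\left(o \right)} = \frac{2 o}{o} = 2$)
$\left(-153\right) \left(-158\right) + f{\left(6 \right)} = \left(-153\right) \left(-158\right) + 2 = 24174 + 2 = 24176$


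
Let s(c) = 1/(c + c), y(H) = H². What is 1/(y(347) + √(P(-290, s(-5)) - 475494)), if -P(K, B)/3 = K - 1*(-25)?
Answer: 120409/14498801980 - I*√474699/14498801980 ≈ 8.3047e-6 - 4.752e-8*I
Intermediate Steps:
s(c) = 1/(2*c)
P(K, B) = -75 - 3*K (P(K, B) = -3*(K - 1*(-25)) = -3*(K + 25) = -3*(25 + K) = -75 - 3*K)
1/(y(347) + √(P(-290, s(-5)) - 475494)) = 1/(347² + √((-75 - 3*(-290)) - 475494)) = 1/(120409 + √((-75 + 870) - 475494)) = 1/(120409 + √(795 - 475494)) = 1/(120409 + √(-474699)) = 1/(120409 + I*√474699)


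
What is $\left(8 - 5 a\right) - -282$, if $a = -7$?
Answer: $325$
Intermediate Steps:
$\left(8 - 5 a\right) - -282 = \left(8 - -35\right) - -282 = \left(8 + 35\right) + 282 = 43 + 282 = 325$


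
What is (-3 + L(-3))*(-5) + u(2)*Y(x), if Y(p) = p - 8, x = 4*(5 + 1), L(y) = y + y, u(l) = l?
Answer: 77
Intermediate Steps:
L(y) = 2*y
x = 24 (x = 4*6 = 24)
Y(p) = -8 + p
(-3 + L(-3))*(-5) + u(2)*Y(x) = (-3 + 2*(-3))*(-5) + 2*(-8 + 24) = (-3 - 6)*(-5) + 2*16 = -9*(-5) + 32 = 45 + 32 = 77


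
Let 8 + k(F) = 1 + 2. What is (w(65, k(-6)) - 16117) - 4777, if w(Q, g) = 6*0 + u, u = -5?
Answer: -20899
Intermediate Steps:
k(F) = -5 (k(F) = -8 + (1 + 2) = -8 + 3 = -5)
w(Q, g) = -5 (w(Q, g) = 6*0 - 5 = 0 - 5 = -5)
(w(65, k(-6)) - 16117) - 4777 = (-5 - 16117) - 4777 = -16122 - 4777 = -20899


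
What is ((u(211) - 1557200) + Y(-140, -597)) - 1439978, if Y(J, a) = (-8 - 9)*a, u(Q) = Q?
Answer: -2986818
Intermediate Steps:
Y(J, a) = -17*a
((u(211) - 1557200) + Y(-140, -597)) - 1439978 = ((211 - 1557200) - 17*(-597)) - 1439978 = (-1556989 + 10149) - 1439978 = -1546840 - 1439978 = -2986818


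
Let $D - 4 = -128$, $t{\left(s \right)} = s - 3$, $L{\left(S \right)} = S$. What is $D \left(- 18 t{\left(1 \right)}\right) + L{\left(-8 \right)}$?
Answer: $-4472$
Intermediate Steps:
$t{\left(s \right)} = -3 + s$ ($t{\left(s \right)} = s - 3 = -3 + s$)
$D = -124$ ($D = 4 - 128 = -124$)
$D \left(- 18 t{\left(1 \right)}\right) + L{\left(-8 \right)} = - 124 \left(- 18 \left(-3 + 1\right)\right) - 8 = - 124 \left(\left(-18\right) \left(-2\right)\right) - 8 = \left(-124\right) 36 - 8 = -4464 - 8 = -4472$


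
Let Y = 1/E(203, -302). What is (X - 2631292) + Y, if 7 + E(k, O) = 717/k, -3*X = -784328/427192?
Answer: -296753623004023/112778688 ≈ -2.6313e+6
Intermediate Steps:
X = 98041/160197 (X = -(-784328)/(3*427192) = -⅓*(-98041/53399) = 98041/160197 ≈ 0.61200)
E(k, O) = -7 + 717/k
Y = -203/704 (Y = 1/(-7 + 717/203) = 1/(-704/203) = -203/704 ≈ -0.28835)
(X - 2631292) + Y = (98041/160197 - 2631292) - 203/704 = -421524986483/160197 - 203/704 = -296753623004023/112778688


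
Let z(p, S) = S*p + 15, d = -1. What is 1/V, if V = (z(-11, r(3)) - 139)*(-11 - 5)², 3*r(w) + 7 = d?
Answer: -3/72704 ≈ -4.1263e-5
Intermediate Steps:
r(w) = -8/3 (r(w) = -7/3 + (⅓)*(-1) = -7/3 - ⅓ = -8/3)
z(p, S) = 15 + S*p
V = -72704/3 (V = ((15 - 8/3*(-11)) - 139)*(-11 - 5)² = ((15 + 88/3) - 139)*(-16)² = (133/3 - 139)*256 = -284/3*256 = -72704/3 ≈ -24235.)
1/V = 1/(-72704/3) = -3/72704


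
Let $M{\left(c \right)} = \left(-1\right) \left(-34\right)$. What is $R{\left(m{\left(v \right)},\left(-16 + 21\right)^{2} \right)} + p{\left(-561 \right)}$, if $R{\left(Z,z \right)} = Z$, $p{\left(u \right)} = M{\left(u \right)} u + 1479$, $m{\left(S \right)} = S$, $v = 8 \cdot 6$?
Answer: $-17547$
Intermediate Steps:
$v = 48$
$M{\left(c \right)} = 34$
$p{\left(u \right)} = 1479 + 34 u$ ($p{\left(u \right)} = 34 u + 1479 = 1479 + 34 u$)
$R{\left(m{\left(v \right)},\left(-16 + 21\right)^{2} \right)} + p{\left(-561 \right)} = 48 + \left(1479 + 34 \left(-561\right)\right) = 48 + \left(1479 - 19074\right) = 48 - 17595 = -17547$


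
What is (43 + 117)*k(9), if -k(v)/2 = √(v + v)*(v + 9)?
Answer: -17280*√2 ≈ -24438.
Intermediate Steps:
k(v) = -2*√2*√v*(9 + v) (k(v) = -2*√(v + v)*(v + 9) = -2*√(2*v)*(9 + v) = -2*√2*√v*(9 + v))
(43 + 117)*k(9) = (43 + 117)*(2*√2*√9*(-9 - 1*9)) = 160*(2*√2*3*(-9 - 9)) = 160*(2*√2*3*(-18)) = 160*(-108*√2) = -17280*√2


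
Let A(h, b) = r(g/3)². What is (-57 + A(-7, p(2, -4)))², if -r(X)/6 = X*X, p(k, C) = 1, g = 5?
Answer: 3948169/81 ≈ 48743.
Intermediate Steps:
r(X) = -6*X² (r(X) = -6*X*X = -6*X²)
A(h, b) = 2500/9 (A(h, b) = (-6*(5/3)²)² = (-6*25/9)² = (-50/3)² = 2500/9)
(-57 + A(-7, p(2, -4)))² = (-57 + 2500/9)² = (1987/9)² = 3948169/81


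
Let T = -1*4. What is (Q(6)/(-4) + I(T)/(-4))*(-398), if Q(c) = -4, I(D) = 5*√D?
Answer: -398 + 995*I ≈ -398.0 + 995.0*I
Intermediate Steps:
T = -4
(Q(6)/(-4) + I(T)/(-4))*(-398) = (-4/(-4) + (5*√(-4))/(-4))*(-398) = (-4*(-¼) + (5*(2*I))*(-¼))*(-398) = (1 + (10*I)*(-¼))*(-398) = (1 - 5*I/2)*(-398) = -398 + 995*I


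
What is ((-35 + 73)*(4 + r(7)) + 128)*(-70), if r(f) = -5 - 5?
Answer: 7000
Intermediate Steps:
r(f) = -10
((-35 + 73)*(4 + r(7)) + 128)*(-70) = ((-35 + 73)*(4 - 10) + 128)*(-70) = (38*(-6) + 128)*(-70) = (-228 + 128)*(-70) = -100*(-70) = 7000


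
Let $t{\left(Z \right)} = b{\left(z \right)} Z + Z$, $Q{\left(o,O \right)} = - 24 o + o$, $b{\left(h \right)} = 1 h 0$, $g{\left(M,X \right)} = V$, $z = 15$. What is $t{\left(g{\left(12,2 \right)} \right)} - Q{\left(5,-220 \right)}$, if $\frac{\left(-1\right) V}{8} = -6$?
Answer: $163$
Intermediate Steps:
$V = 48$ ($V = \left(-8\right) \left(-6\right) = 48$)
$g{\left(M,X \right)} = 48$
$b{\left(h \right)} = 0$ ($b{\left(h \right)} = h 0 = 0$)
$Q{\left(o,O \right)} = - 23 o$
$t{\left(Z \right)} = Z$ ($t{\left(Z \right)} = 0 Z + Z = 0 + Z = Z$)
$t{\left(g{\left(12,2 \right)} \right)} - Q{\left(5,-220 \right)} = 48 - \left(-23\right) 5 = 48 - -115 = 48 + 115 = 163$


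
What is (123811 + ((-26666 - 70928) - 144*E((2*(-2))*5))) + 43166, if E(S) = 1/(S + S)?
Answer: 346933/5 ≈ 69387.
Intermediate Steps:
E(S) = 1/(2*S)
(123811 + ((-26666 - 70928) - 144*E((2*(-2))*5))) + 43166 = (123811 + ((-26666 - 70928) - 72/((2*(-2))*5))) + 43166 = (123811 + (-97594 - 72/((-4*5)))) + 43166 = (123811 + (-97594 - 72/(-20))) + 43166 = (123811 + (-97594 - 72*(-1)/20)) + 43166 = (123811 + (-97594 - 144*(-1/40))) + 43166 = (123811 + (-97594 + 18/5)) + 43166 = (123811 - 487952/5) + 43166 = 131103/5 + 43166 = 346933/5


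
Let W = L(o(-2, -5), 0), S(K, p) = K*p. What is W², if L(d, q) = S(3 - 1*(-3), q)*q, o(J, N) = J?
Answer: 0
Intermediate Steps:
L(d, q) = 6*q² (L(d, q) = ((3 - 1*(-3))*q)*q = ((3 + 3)*q)*q = (6*q)*q = 6*q²)
W = 0 (W = 6*0² = 6*0 = 0)
W² = 0² = 0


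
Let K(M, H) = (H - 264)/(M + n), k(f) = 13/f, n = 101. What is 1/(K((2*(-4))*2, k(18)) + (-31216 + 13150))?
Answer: -1530/27645719 ≈ -5.5343e-5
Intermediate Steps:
K(M, H) = (-264 + H)/(101 + M) (K(M, H) = (H - 264)/(M + 101) = (-264 + H)/(101 + M))
1/(K((2*(-4))*2, k(18)) + (-31216 + 13150)) = 1/((-264 + 13/18)/(101 + (2*(-4))*2) + (-31216 + 13150)) = 1/((-264 + 13*(1/18))/(101 - 8*2) - 18066) = 1/((-264 + 13/18)/(101 - 16) - 18066) = 1/(-4739/18/85 - 18066) = 1/((1/85)*(-4739/18) - 18066) = 1/(-4739/1530 - 18066) = 1/(-27645719/1530) = -1530/27645719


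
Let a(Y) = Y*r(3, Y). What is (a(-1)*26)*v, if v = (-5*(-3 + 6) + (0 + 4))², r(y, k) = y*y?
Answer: -28314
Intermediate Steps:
r(y, k) = y²
a(Y) = 9*Y (a(Y) = Y*3² = Y*9 = 9*Y)
v = 121 (v = (-5*3 + 4)² = (-15 + 4)² = (-11)² = 121)
(a(-1)*26)*v = ((9*(-1))*26)*121 = -9*26*121 = -234*121 = -28314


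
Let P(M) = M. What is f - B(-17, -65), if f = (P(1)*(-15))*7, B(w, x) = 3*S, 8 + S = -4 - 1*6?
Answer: -51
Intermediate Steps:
S = -18 (S = -8 + (-4 - 1*6) = -8 + (-4 - 6) = -8 - 10 = -18)
B(w, x) = -54 (B(w, x) = 3*(-18) = -54)
f = -105 (f = (1*(-15))*7 = -15*7 = -105)
f - B(-17, -65) = -105 - 1*(-54) = -105 + 54 = -51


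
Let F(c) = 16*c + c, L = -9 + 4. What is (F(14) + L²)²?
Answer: 69169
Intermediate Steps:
L = -5
F(c) = 17*c
(F(14) + L²)² = (17*14 + (-5)²)² = (238 + 25)² = 263² = 69169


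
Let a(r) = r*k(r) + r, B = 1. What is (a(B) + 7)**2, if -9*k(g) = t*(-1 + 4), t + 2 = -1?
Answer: 81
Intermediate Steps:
t = -3 (t = -2 - 1 = -3)
k(g) = 1 (k(g) = -(-1)*(-1 + 4)/3 = -(-1)*3/3 = -1/9*(-9) = 1)
a(r) = 2*r (a(r) = r*1 + r = r + r = 2*r)
(a(B) + 7)**2 = (2*1 + 7)**2 = (2 + 7)**2 = 9**2 = 81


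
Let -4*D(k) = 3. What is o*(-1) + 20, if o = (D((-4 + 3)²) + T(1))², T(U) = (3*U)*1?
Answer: 239/16 ≈ 14.938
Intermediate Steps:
D(k) = -¾ (D(k) = -¼*3 = -¾)
T(U) = 3*U
o = 81/16 (o = (-¾ + 3*1)² = (-¾ + 3)² = (9/4)² = 81/16 ≈ 5.0625)
o*(-1) + 20 = (81/16)*(-1) + 20 = -81/16 + 20 = 239/16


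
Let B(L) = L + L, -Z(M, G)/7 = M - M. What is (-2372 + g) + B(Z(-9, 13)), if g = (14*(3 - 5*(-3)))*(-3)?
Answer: -3128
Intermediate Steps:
Z(M, G) = 0 (Z(M, G) = -7*(M - M) = -7*0 = 0)
B(L) = 2*L
g = -756 (g = (14*(3 + 15))*(-3) = (14*18)*(-3) = 252*(-3) = -756)
(-2372 + g) + B(Z(-9, 13)) = (-2372 - 756) + 2*0 = -3128 + 0 = -3128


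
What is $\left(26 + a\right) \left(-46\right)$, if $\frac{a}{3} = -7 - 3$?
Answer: $184$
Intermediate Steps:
$a = -30$ ($a = 3 \left(-7 - 3\right) = 3 \left(-10\right) = -30$)
$\left(26 + a\right) \left(-46\right) = \left(26 - 30\right) \left(-46\right) = \left(-4\right) \left(-46\right) = 184$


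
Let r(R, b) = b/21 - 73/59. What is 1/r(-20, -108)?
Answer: -413/2635 ≈ -0.15674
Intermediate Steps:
r(R, b) = -73/59 + b/21 (r(R, b) = b*(1/21) - 73*1/59 = b/21 - 73/59 = -73/59 + b/21)
1/r(-20, -108) = 1/(-73/59 + (1/21)*(-108)) = 1/(-73/59 - 36/7) = 1/(-2635/413) = -413/2635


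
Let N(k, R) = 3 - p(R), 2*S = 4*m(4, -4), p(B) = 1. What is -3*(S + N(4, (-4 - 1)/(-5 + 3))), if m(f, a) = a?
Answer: 18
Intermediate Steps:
S = -8 (S = (4*(-4))/2 = (1/2)*(-16) = -8)
N(k, R) = 2 (N(k, R) = 3 - 1*1 = 3 - 1 = 2)
-3*(S + N(4, (-4 - 1)/(-5 + 3))) = -3*(-8 + 2) = -3*(-6) = 18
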